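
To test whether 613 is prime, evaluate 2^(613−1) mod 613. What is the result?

2^1 ≡ 2 (mod 613)
2^2 ≡ 2^2 = 4 ≡ 4 (mod 613)
2^4 ≡ 4^2 = 16 ≡ 16 (mod 613)
2^8 ≡ 16^2 = 256 ≡ 256 (mod 613)
2^16 ≡ 256^2 = 65536 ≡ 558 (mod 613)
2^32 ≡ 558^2 = 311364 ≡ 573 (mod 613)
2^64 ≡ 573^2 = 328329 ≡ 374 (mod 613)
2^128 ≡ 374^2 = 139876 ≡ 112 (mod 613)
2^256 ≡ 112^2 = 12544 ≡ 284 (mod 613)
2^512 ≡ 284^2 = 80656 ≡ 353 (mod 613)
612 = 512 + 64 + 32 + 4 in binary powers of 2.
So 2^612 ≡ 353 · 374 · 573 · 16 ≡ 1 (mod 613).
Since the result is 1, base 2 gives no evidence that 613 is composite.

1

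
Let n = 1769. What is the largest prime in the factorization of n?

61

1769 = 29 · 61
61 is prime.
So 1769 = 29 · 61; the largest prime factor is 61.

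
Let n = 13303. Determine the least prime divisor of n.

13303 is odd.
Digit sum 10, not divisible by 3.
Ends in 3: not divisible by 5.
7: 13303 = 7·1900 + 3
11: 13303 = 11·1209 + 4
13: 13303 = 13·1023 + 4
17: 13303 = 17·782 + 9
19: 13303 = 19·700 + 3
23: 13303 = 23·578 + 9
29: 13303 = 29·458 + 21
31: 13303 = 31·429 + 4
37: 13303 = 37·359 + 20
41: 13303 = 41·324 + 19
43: 13303 = 43·309 + 16
47: 13303 = 47·283 + 2
53: 13303 = 53·251

53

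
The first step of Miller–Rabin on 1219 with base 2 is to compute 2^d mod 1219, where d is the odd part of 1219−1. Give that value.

867

1219 − 1 = 1218 = 2^1 · 609, so d = 609.
2^1 ≡ 2 (mod 1219)
2^2 ≡ 2^2 = 4 ≡ 4 (mod 1219)
2^4 ≡ 4^2 = 16 ≡ 16 (mod 1219)
2^8 ≡ 16^2 = 256 ≡ 256 (mod 1219)
2^16 ≡ 256^2 = 65536 ≡ 929 (mod 1219)
2^32 ≡ 929^2 = 863041 ≡ 1208 (mod 1219)
2^64 ≡ 1208^2 = 1459264 ≡ 121 (mod 1219)
2^128 ≡ 121^2 = 14641 ≡ 13 (mod 1219)
2^256 ≡ 13^2 = 169 ≡ 169 (mod 1219)
2^512 ≡ 169^2 = 28561 ≡ 524 (mod 1219)
609 = 512 + 64 + 32 + 1 in binary powers of 2.
So 2^609 ≡ 524 · 121 · 1208 · 2 ≡ 867 (mod 1219).
Squaring chain: 867; never reaches −1, so base 2 is a Miller–Rabin witness that 1219 is composite.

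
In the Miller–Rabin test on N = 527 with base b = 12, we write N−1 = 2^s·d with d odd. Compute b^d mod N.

527 − 1 = 526 = 2^1 · 263, so d = 263.
12^1 ≡ 12 (mod 527)
12^2 ≡ 12^2 = 144 ≡ 144 (mod 527)
12^4 ≡ 144^2 = 20736 ≡ 183 (mod 527)
12^8 ≡ 183^2 = 33489 ≡ 288 (mod 527)
12^16 ≡ 288^2 = 82944 ≡ 205 (mod 527)
12^32 ≡ 205^2 = 42025 ≡ 392 (mod 527)
12^64 ≡ 392^2 = 153664 ≡ 307 (mod 527)
12^128 ≡ 307^2 = 94249 ≡ 443 (mod 527)
12^256 ≡ 443^2 = 196249 ≡ 205 (mod 527)
263 = 256 + 4 + 2 + 1 in binary powers of 2.
So 12^263 ≡ 205 · 183 · 144 · 12 ≡ 177 (mod 527).
Squaring chain: 177; never reaches −1, so base 12 is a Miller–Rabin witness that 527 is composite.

177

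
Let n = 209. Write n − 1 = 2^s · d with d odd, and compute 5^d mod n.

169

209 − 1 = 208 = 2^4 · 13, so d = 13.
5^1 ≡ 5 (mod 209)
5^2 ≡ 5^2 = 25 ≡ 25 (mod 209)
5^4 ≡ 25^2 = 625 ≡ 207 (mod 209)
5^8 ≡ 207^2 = 42849 ≡ 4 (mod 209)
13 = 8 + 4 + 1 in binary powers of 2.
So 5^13 ≡ 4 · 207 · 5 ≡ 169 (mod 209).
Squaring chain: 169 → 137 → 168 → 9; never reaches −1, so base 5 is a Miller–Rabin witness that 209 is composite.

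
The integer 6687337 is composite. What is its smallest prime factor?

6687337 is odd.
Digit sum 40, not divisible by 3.
Ends in 7: not divisible by 5.
7: 6687337 = 7·955333 + 6
11: 6687337 = 11·607939 + 8
13: 6687337 = 13·514410 + 7
17: 6687337 = 17·393372 + 13
19: 6687337 = 19·351965 + 2
23: 6687337 = 23·290753 + 18
29: 6687337 = 29·230597 + 24
31: 6687337 = 31·215720 + 17
37: 6687337 = 37·180738 + 31
41: 6687337 = 41·163105 + 32
43: 6687337 = 43·155519 + 20
47: 6687337 = 47·142283 + 36
53: 6687337 = 53·126176 + 9
59: 6687337 = 59·113344 + 41
61: 6687337 = 61·109628 + 29
67: 6687337 = 67·99811

67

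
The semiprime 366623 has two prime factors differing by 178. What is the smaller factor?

523

Since p = q + 178, we have 366623 = q(q + 178), so q² + 178q − 366623 = 0.
Discriminant: 178² + 4·366623 = 31684 + 1466492 = 1498176; √1498176 = 1224.
q = (−178 + 1224)/2 = 523, and p = q + 178 = 701.
Check: 523 · 701 = 366623.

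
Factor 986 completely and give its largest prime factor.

986 = 2 · 493
493 = 17 · 29
29 is prime.
So 986 = 2 · 17 · 29; the largest prime factor is 29.

29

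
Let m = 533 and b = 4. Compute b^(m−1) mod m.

4^1 ≡ 4 (mod 533)
4^2 ≡ 4^2 = 16 ≡ 16 (mod 533)
4^4 ≡ 16^2 = 256 ≡ 256 (mod 533)
4^8 ≡ 256^2 = 65536 ≡ 510 (mod 533)
4^16 ≡ 510^2 = 260100 ≡ 529 (mod 533)
4^32 ≡ 529^2 = 279841 ≡ 16 (mod 533)
4^64 ≡ 16^2 = 256 ≡ 256 (mod 533)
4^128 ≡ 256^2 = 65536 ≡ 510 (mod 533)
4^256 ≡ 510^2 = 260100 ≡ 529 (mod 533)
4^512 ≡ 529^2 = 279841 ≡ 16 (mod 533)
532 = 512 + 16 + 4 in binary powers of 2.
So 4^532 ≡ 16 · 529 · 256 ≡ 139 (mod 533).
Since 139 ≠ 1, base 4 is a Fermat witness: 533 is composite.

139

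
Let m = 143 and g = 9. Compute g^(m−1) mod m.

9^1 ≡ 9 (mod 143)
9^2 ≡ 9^2 = 81 ≡ 81 (mod 143)
9^4 ≡ 81^2 = 6561 ≡ 126 (mod 143)
9^8 ≡ 126^2 = 15876 ≡ 3 (mod 143)
9^16 ≡ 3^2 = 9 ≡ 9 (mod 143)
9^32 ≡ 9^2 = 81 ≡ 81 (mod 143)
9^64 ≡ 81^2 = 6561 ≡ 126 (mod 143)
9^128 ≡ 126^2 = 15876 ≡ 3 (mod 143)
142 = 128 + 8 + 4 + 2 in binary powers of 2.
So 9^142 ≡ 3 · 3 · 126 · 81 ≡ 48 (mod 143).
Since 48 ≠ 1, base 9 is a Fermat witness: 143 is composite.

48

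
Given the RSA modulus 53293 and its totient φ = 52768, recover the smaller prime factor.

φ(n) = (p−1)(q−1) = n − (p+q) + 1, so p + q = 53293 − 52768 + 1 = 526.
p and q are the roots of t² − 526t + 53293 = 0.
Discriminant: 526² − 4·53293 = 276676 − 213172 = 63504; √63504 = 252.
q = (526 − 252)/2 = 137, p = (526 + 252)/2 = 389.
Check: 137 · 389 = 53293.

137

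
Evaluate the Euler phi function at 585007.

Factor: 585007 = 37 · 97 · 163.
φ(585007) = (37−1) · (97−1) · (163−1) = 36 · 96 · 162 = 559872.

559872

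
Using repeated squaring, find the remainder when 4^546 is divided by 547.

1

4^1 ≡ 4 (mod 547)
4^2 ≡ 4^2 = 16 ≡ 16 (mod 547)
4^4 ≡ 16^2 = 256 ≡ 256 (mod 547)
4^8 ≡ 256^2 = 65536 ≡ 443 (mod 547)
4^16 ≡ 443^2 = 196249 ≡ 423 (mod 547)
4^32 ≡ 423^2 = 178929 ≡ 60 (mod 547)
4^64 ≡ 60^2 = 3600 ≡ 318 (mod 547)
4^128 ≡ 318^2 = 101124 ≡ 476 (mod 547)
4^256 ≡ 476^2 = 226576 ≡ 118 (mod 547)
4^512 ≡ 118^2 = 13924 ≡ 249 (mod 547)
546 = 512 + 32 + 2 in binary powers of 2.
So 4^546 ≡ 249 · 60 · 16 ≡ 1 (mod 547).
Since the result is 1, base 4 gives no evidence that 547 is composite.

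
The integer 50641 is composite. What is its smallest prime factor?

50641 is odd.
Digit sum 16, not divisible by 3.
Ends in 1: not divisible by 5.
7: 50641 = 7·7234 + 3
11: 50641 = 11·4603 + 8
13: 50641 = 13·3895 + 6
17: 50641 = 17·2978 + 15
19: 50641 = 19·2665 + 6
23: 50641 = 23·2201 + 18
29: 50641 = 29·1746 + 7
31: 50641 = 31·1633 + 18
37: 50641 = 37·1368 + 25
41: 50641 = 41·1235 + 6
43: 50641 = 43·1177 + 30
47: 50641 = 47·1077 + 22
53: 50641 = 53·955 + 26
59: 50641 = 59·858 + 19
61: 50641 = 61·830 + 11
67: 50641 = 67·755 + 56
71: 50641 = 71·713 + 18
73: 50641 = 73·693 + 52
79: 50641 = 79·641 + 2
83: 50641 = 83·610 + 11
89: 50641 = 89·569

89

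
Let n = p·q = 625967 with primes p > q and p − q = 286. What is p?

Since p = q + 286, we have 625967 = q(q + 286), so q² + 286q − 625967 = 0.
Discriminant: 286² + 4·625967 = 81796 + 2503868 = 2585664; √2585664 = 1608.
q = (−286 + 1608)/2 = 661, and p = q + 286 = 947.
Check: 661 · 947 = 625967.

947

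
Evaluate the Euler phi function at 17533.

Factor: 17533 = 89 · 197.
φ(17533) = (89−1) · (197−1) = 88 · 196 = 17248.

17248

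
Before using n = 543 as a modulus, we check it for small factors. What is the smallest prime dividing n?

543 is odd.
Digit sum 12, divisible by 3.

3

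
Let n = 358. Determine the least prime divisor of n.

2

358 is even: 2 divides it.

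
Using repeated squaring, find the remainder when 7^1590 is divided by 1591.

1506

7^1 ≡ 7 (mod 1591)
7^2 ≡ 7^2 = 49 ≡ 49 (mod 1591)
7^4 ≡ 49^2 = 2401 ≡ 810 (mod 1591)
7^8 ≡ 810^2 = 656100 ≡ 608 (mod 1591)
7^16 ≡ 608^2 = 369664 ≡ 552 (mod 1591)
7^32 ≡ 552^2 = 304704 ≡ 823 (mod 1591)
7^64 ≡ 823^2 = 677329 ≡ 1154 (mod 1591)
7^128 ≡ 1154^2 = 1331716 ≡ 49 (mod 1591)
7^256 ≡ 49^2 = 2401 ≡ 810 (mod 1591)
7^512 ≡ 810^2 = 656100 ≡ 608 (mod 1591)
7^1024 ≡ 608^2 = 369664 ≡ 552 (mod 1591)
1590 = 1024 + 512 + 32 + 16 + 4 + 2 in binary powers of 2.
So 7^1590 ≡ 552 · 608 · 823 · 552 · 810 · 49 ≡ 1506 (mod 1591).
Since 1506 ≠ 1, base 7 is a Fermat witness: 1591 is composite.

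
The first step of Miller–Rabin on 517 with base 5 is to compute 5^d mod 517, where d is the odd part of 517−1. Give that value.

20

517 − 1 = 516 = 2^2 · 129, so d = 129.
5^1 ≡ 5 (mod 517)
5^2 ≡ 5^2 = 25 ≡ 25 (mod 517)
5^4 ≡ 25^2 = 625 ≡ 108 (mod 517)
5^8 ≡ 108^2 = 11664 ≡ 290 (mod 517)
5^16 ≡ 290^2 = 84100 ≡ 346 (mod 517)
5^32 ≡ 346^2 = 119716 ≡ 289 (mod 517)
5^64 ≡ 289^2 = 83521 ≡ 284 (mod 517)
5^128 ≡ 284^2 = 80656 ≡ 4 (mod 517)
129 = 128 + 1 in binary powers of 2.
So 5^129 ≡ 4 · 5 ≡ 20 (mod 517).
Squaring chain: 20 → 400; never reaches −1, so base 5 is a Miller–Rabin witness that 517 is composite.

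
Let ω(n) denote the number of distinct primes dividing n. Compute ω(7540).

4

7540 = 2^2 · 1885
1885 = 5 · 377
377 = 13 · 29
7540 = 2^2 · 5 · 13 · 29, which has 4 distinct prime factors.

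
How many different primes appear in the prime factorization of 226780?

5

226780 = 2^2 · 56695
56695 = 5 · 11339
11339 = 17 · 667
667 = 23 · 29
226780 = 2^2 · 5 · 17 · 23 · 29, which has 5 distinct prime factors.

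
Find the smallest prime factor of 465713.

31

465713 is odd.
Digit sum 26, not divisible by 3.
Ends in 3: not divisible by 5.
7: 465713 = 7·66530 + 3
11: 465713 = 11·42337 + 6
13: 465713 = 13·35824 + 1
17: 465713 = 17·27394 + 15
19: 465713 = 19·24511 + 4
23: 465713 = 23·20248 + 9
29: 465713 = 29·16059 + 2
31: 465713 = 31·15023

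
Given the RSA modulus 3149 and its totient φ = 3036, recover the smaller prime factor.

47

φ(n) = (p−1)(q−1) = n − (p+q) + 1, so p + q = 3149 − 3036 + 1 = 114.
p and q are the roots of t² − 114t + 3149 = 0.
Discriminant: 114² − 4·3149 = 12996 − 12596 = 400; √400 = 20.
q = (114 − 20)/2 = 47, p = (114 + 20)/2 = 67.
Check: 47 · 67 = 3149.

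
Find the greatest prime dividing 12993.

12993 = 3 · 4331
4331 = 61 · 71
71 is prime.
So 12993 = 3 · 61 · 71; the largest prime factor is 71.

71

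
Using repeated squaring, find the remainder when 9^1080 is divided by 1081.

9^1 ≡ 9 (mod 1081)
9^2 ≡ 9^2 = 81 ≡ 81 (mod 1081)
9^4 ≡ 81^2 = 6561 ≡ 75 (mod 1081)
9^8 ≡ 75^2 = 5625 ≡ 220 (mod 1081)
9^16 ≡ 220^2 = 48400 ≡ 836 (mod 1081)
9^32 ≡ 836^2 = 698896 ≡ 570 (mod 1081)
9^64 ≡ 570^2 = 324900 ≡ 600 (mod 1081)
9^128 ≡ 600^2 = 360000 ≡ 27 (mod 1081)
9^256 ≡ 27^2 = 729 ≡ 729 (mod 1081)
9^512 ≡ 729^2 = 531441 ≡ 670 (mod 1081)
9^1024 ≡ 670^2 = 448900 ≡ 285 (mod 1081)
1080 = 1024 + 32 + 16 + 8 in binary powers of 2.
So 9^1080 ≡ 285 · 570 · 836 · 220 ≡ 679 (mod 1081).
Since 679 ≠ 1, base 9 is a Fermat witness: 1081 is composite.

679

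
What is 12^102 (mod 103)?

1

12^1 ≡ 12 (mod 103)
12^2 ≡ 12^2 = 144 ≡ 41 (mod 103)
12^4 ≡ 41^2 = 1681 ≡ 33 (mod 103)
12^8 ≡ 33^2 = 1089 ≡ 59 (mod 103)
12^16 ≡ 59^2 = 3481 ≡ 82 (mod 103)
12^32 ≡ 82^2 = 6724 ≡ 29 (mod 103)
12^64 ≡ 29^2 = 841 ≡ 17 (mod 103)
102 = 64 + 32 + 4 + 2 in binary powers of 2.
So 12^102 ≡ 17 · 29 · 33 · 41 ≡ 1 (mod 103).
Since the result is 1, base 12 gives no evidence that 103 is composite.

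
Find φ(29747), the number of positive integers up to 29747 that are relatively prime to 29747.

29400

Factor: 29747 = 151 · 197.
φ(29747) = (151−1) · (197−1) = 150 · 196 = 29400.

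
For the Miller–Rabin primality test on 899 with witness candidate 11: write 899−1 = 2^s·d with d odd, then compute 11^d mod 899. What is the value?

823

899 − 1 = 898 = 2^1 · 449, so d = 449.
11^1 ≡ 11 (mod 899)
11^2 ≡ 11^2 = 121 ≡ 121 (mod 899)
11^4 ≡ 121^2 = 14641 ≡ 257 (mod 899)
11^8 ≡ 257^2 = 66049 ≡ 422 (mod 899)
11^16 ≡ 422^2 = 178084 ≡ 82 (mod 899)
11^32 ≡ 82^2 = 6724 ≡ 431 (mod 899)
11^64 ≡ 431^2 = 185761 ≡ 567 (mod 899)
11^128 ≡ 567^2 = 321489 ≡ 546 (mod 899)
11^256 ≡ 546^2 = 298116 ≡ 547 (mod 899)
449 = 256 + 128 + 64 + 1 in binary powers of 2.
So 11^449 ≡ 547 · 546 · 567 · 11 ≡ 823 (mod 899).
Squaring chain: 823; never reaches −1, so base 11 is a Miller–Rabin witness that 899 is composite.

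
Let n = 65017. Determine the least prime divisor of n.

79

65017 is odd.
Digit sum 19, not divisible by 3.
Ends in 7: not divisible by 5.
7: 65017 = 7·9288 + 1
11: 65017 = 11·5910 + 7
13: 65017 = 13·5001 + 4
17: 65017 = 17·3824 + 9
19: 65017 = 19·3421 + 18
23: 65017 = 23·2826 + 19
29: 65017 = 29·2241 + 28
31: 65017 = 31·2097 + 10
37: 65017 = 37·1757 + 8
41: 65017 = 41·1585 + 32
43: 65017 = 43·1512 + 1
47: 65017 = 47·1383 + 16
53: 65017 = 53·1226 + 39
59: 65017 = 59·1101 + 58
61: 65017 = 61·1065 + 52
67: 65017 = 67·970 + 27
71: 65017 = 71·915 + 52
73: 65017 = 73·890 + 47
79: 65017 = 79·823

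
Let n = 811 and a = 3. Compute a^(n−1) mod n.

3^1 ≡ 3 (mod 811)
3^2 ≡ 3^2 = 9 ≡ 9 (mod 811)
3^4 ≡ 9^2 = 81 ≡ 81 (mod 811)
3^8 ≡ 81^2 = 6561 ≡ 73 (mod 811)
3^16 ≡ 73^2 = 5329 ≡ 463 (mod 811)
3^32 ≡ 463^2 = 214369 ≡ 265 (mod 811)
3^64 ≡ 265^2 = 70225 ≡ 479 (mod 811)
3^128 ≡ 479^2 = 229441 ≡ 739 (mod 811)
3^256 ≡ 739^2 = 546121 ≡ 318 (mod 811)
3^512 ≡ 318^2 = 101124 ≡ 560 (mod 811)
810 = 512 + 256 + 32 + 8 + 2 in binary powers of 2.
So 3^810 ≡ 560 · 318 · 265 · 73 · 9 ≡ 1 (mod 811).
Since the result is 1, base 3 gives no evidence that 811 is composite.

1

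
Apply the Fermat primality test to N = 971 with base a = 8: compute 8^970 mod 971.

1

8^1 ≡ 8 (mod 971)
8^2 ≡ 8^2 = 64 ≡ 64 (mod 971)
8^4 ≡ 64^2 = 4096 ≡ 212 (mod 971)
8^8 ≡ 212^2 = 44944 ≡ 278 (mod 971)
8^16 ≡ 278^2 = 77284 ≡ 575 (mod 971)
8^32 ≡ 575^2 = 330625 ≡ 485 (mod 971)
8^64 ≡ 485^2 = 235225 ≡ 243 (mod 971)
8^128 ≡ 243^2 = 59049 ≡ 789 (mod 971)
8^256 ≡ 789^2 = 622521 ≡ 110 (mod 971)
8^512 ≡ 110^2 = 12100 ≡ 448 (mod 971)
970 = 512 + 256 + 128 + 64 + 8 + 2 in binary powers of 2.
So 8^970 ≡ 448 · 110 · 789 · 243 · 278 · 64 ≡ 1 (mod 971).
Since the result is 1, base 8 gives no evidence that 971 is composite.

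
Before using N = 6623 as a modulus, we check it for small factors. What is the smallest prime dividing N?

6623 is odd.
Digit sum 17, not divisible by 3.
Ends in 3: not divisible by 5.
7: 6623 = 7·946 + 1
11: 6623 = 11·602 + 1
13: 6623 = 13·509 + 6
17: 6623 = 17·389 + 10
19: 6623 = 19·348 + 11
23: 6623 = 23·287 + 22
29: 6623 = 29·228 + 11
31: 6623 = 31·213 + 20
37: 6623 = 37·179

37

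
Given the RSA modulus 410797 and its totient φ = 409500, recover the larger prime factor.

751

φ(n) = (p−1)(q−1) = n − (p+q) + 1, so p + q = 410797 − 409500 + 1 = 1298.
p and q are the roots of t² − 1298t + 410797 = 0.
Discriminant: 1298² − 4·410797 = 1684804 − 1643188 = 41616; √41616 = 204.
q = (1298 − 204)/2 = 547, p = (1298 + 204)/2 = 751.
Check: 547 · 751 = 410797.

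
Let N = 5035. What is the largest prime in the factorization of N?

53

5035 = 5 · 1007
1007 = 19 · 53
53 is prime.
So 5035 = 5 · 19 · 53; the largest prime factor is 53.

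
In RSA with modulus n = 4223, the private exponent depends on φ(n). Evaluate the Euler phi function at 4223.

Factor: 4223 = 41 · 103.
φ(4223) = (41−1) · (103−1) = 40 · 102 = 4080.

4080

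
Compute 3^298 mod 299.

3

3^1 ≡ 3 (mod 299)
3^2 ≡ 3^2 = 9 ≡ 9 (mod 299)
3^4 ≡ 9^2 = 81 ≡ 81 (mod 299)
3^8 ≡ 81^2 = 6561 ≡ 282 (mod 299)
3^16 ≡ 282^2 = 79524 ≡ 289 (mod 299)
3^32 ≡ 289^2 = 83521 ≡ 100 (mod 299)
3^64 ≡ 100^2 = 10000 ≡ 133 (mod 299)
3^128 ≡ 133^2 = 17689 ≡ 48 (mod 299)
3^256 ≡ 48^2 = 2304 ≡ 211 (mod 299)
298 = 256 + 32 + 8 + 2 in binary powers of 2.
So 3^298 ≡ 211 · 100 · 282 · 9 ≡ 3 (mod 299).
Since 3 ≠ 1, base 3 is a Fermat witness: 299 is composite.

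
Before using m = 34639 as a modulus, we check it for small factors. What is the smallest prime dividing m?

11

34639 is odd.
Digit sum 25, not divisible by 3.
Ends in 9: not divisible by 5.
7: 34639 = 7·4948 + 3
11: 34639 = 11·3149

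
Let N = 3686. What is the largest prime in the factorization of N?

97

3686 = 2 · 1843
1843 = 19 · 97
97 is prime.
So 3686 = 2 · 19 · 97; the largest prime factor is 97.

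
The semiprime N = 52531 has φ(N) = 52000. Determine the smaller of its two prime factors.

φ(n) = (p−1)(q−1) = n − (p+q) + 1, so p + q = 52531 − 52000 + 1 = 532.
p and q are the roots of t² − 532t + 52531 = 0.
Discriminant: 532² − 4·52531 = 283024 − 210124 = 72900; √72900 = 270.
q = (532 − 270)/2 = 131, p = (532 + 270)/2 = 401.
Check: 131 · 401 = 52531.

131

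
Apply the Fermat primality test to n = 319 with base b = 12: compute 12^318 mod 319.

12^1 ≡ 12 (mod 319)
12^2 ≡ 12^2 = 144 ≡ 144 (mod 319)
12^4 ≡ 144^2 = 20736 ≡ 1 (mod 319)
12^8 ≡ 1^2 = 1 ≡ 1 (mod 319)
12^16 ≡ 1^2 = 1 ≡ 1 (mod 319)
12^32 ≡ 1^2 = 1 ≡ 1 (mod 319)
12^64 ≡ 1^2 = 1 ≡ 1 (mod 319)
12^128 ≡ 1^2 = 1 ≡ 1 (mod 319)
12^256 ≡ 1^2 = 1 ≡ 1 (mod 319)
318 = 256 + 32 + 16 + 8 + 4 + 2 in binary powers of 2.
So 12^318 ≡ 1 · 1 · 1 · 1 · 1 · 144 ≡ 144 (mod 319).
Since 144 ≠ 1, base 12 is a Fermat witness: 319 is composite.

144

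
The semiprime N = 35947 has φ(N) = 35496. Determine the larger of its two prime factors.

φ(n) = (p−1)(q−1) = n − (p+q) + 1, so p + q = 35947 − 35496 + 1 = 452.
p and q are the roots of t² − 452t + 35947 = 0.
Discriminant: 452² − 4·35947 = 204304 − 143788 = 60516; √60516 = 246.
q = (452 − 246)/2 = 103, p = (452 + 246)/2 = 349.
Check: 103 · 349 = 35947.

349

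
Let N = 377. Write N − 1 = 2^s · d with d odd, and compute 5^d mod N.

377 − 1 = 376 = 2^3 · 47, so d = 47.
5^1 ≡ 5 (mod 377)
5^2 ≡ 5^2 = 25 ≡ 25 (mod 377)
5^4 ≡ 25^2 = 625 ≡ 248 (mod 377)
5^8 ≡ 248^2 = 61504 ≡ 53 (mod 377)
5^16 ≡ 53^2 = 2809 ≡ 170 (mod 377)
5^32 ≡ 170^2 = 28900 ≡ 248 (mod 377)
47 = 32 + 8 + 4 + 2 + 1 in binary powers of 2.
So 5^47 ≡ 248 · 53 · 248 · 25 · 5 ≡ 138 (mod 377).
Squaring chain: 138 → 194 → 313; never reaches −1, so base 5 is a Miller–Rabin witness that 377 is composite.

138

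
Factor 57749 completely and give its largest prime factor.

79

57749 = 17 · 3397
3397 = 43 · 79
79 is prime.
So 57749 = 17 · 43 · 79; the largest prime factor is 79.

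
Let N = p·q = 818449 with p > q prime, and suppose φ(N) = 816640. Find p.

929

φ(n) = (p−1)(q−1) = n − (p+q) + 1, so p + q = 818449 − 816640 + 1 = 1810.
p and q are the roots of t² − 1810t + 818449 = 0.
Discriminant: 1810² − 4·818449 = 3276100 − 3273796 = 2304; √2304 = 48.
q = (1810 − 48)/2 = 881, p = (1810 + 48)/2 = 929.
Check: 881 · 929 = 818449.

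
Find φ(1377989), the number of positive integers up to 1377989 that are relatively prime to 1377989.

1338480

Factor: 1377989 = 67 · 131 · 157.
φ(1377989) = (67−1) · (131−1) · (157−1) = 66 · 130 · 156 = 1338480.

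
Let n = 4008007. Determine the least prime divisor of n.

67

4008007 is odd.
Digit sum 19, not divisible by 3.
Ends in 7: not divisible by 5.
7: 4008007 = 7·572572 + 3
11: 4008007 = 11·364364 + 3
13: 4008007 = 13·308308 + 3
17: 4008007 = 17·235765 + 2
19: 4008007 = 19·210947 + 14
23: 4008007 = 23·174261 + 4
29: 4008007 = 29·138207 + 4
31: 4008007 = 31·129290 + 17
37: 4008007 = 37·108324 + 19
41: 4008007 = 41·97756 + 11
43: 4008007 = 43·93209 + 20
47: 4008007 = 47·85276 + 35
53: 4008007 = 53·75622 + 41
59: 4008007 = 59·67932 + 19
61: 4008007 = 61·65705 + 2
67: 4008007 = 67·59821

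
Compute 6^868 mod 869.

840

6^1 ≡ 6 (mod 869)
6^2 ≡ 6^2 = 36 ≡ 36 (mod 869)
6^4 ≡ 36^2 = 1296 ≡ 427 (mod 869)
6^8 ≡ 427^2 = 182329 ≡ 708 (mod 869)
6^16 ≡ 708^2 = 501264 ≡ 720 (mod 869)
6^32 ≡ 720^2 = 518400 ≡ 476 (mod 869)
6^64 ≡ 476^2 = 226576 ≡ 636 (mod 869)
6^128 ≡ 636^2 = 404496 ≡ 411 (mod 869)
6^256 ≡ 411^2 = 168921 ≡ 335 (mod 869)
6^512 ≡ 335^2 = 112225 ≡ 124 (mod 869)
868 = 512 + 256 + 64 + 32 + 4 in binary powers of 2.
So 6^868 ≡ 124 · 335 · 636 · 476 · 427 ≡ 840 (mod 869).
Since 840 ≠ 1, base 6 is a Fermat witness: 869 is composite.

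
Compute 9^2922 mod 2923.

9^1 ≡ 9 (mod 2923)
9^2 ≡ 9^2 = 81 ≡ 81 (mod 2923)
9^4 ≡ 81^2 = 6561 ≡ 715 (mod 2923)
9^8 ≡ 715^2 = 511225 ≡ 2623 (mod 2923)
9^16 ≡ 2623^2 = 6880129 ≡ 2310 (mod 2923)
9^32 ≡ 2310^2 = 5336100 ≡ 1625 (mod 2923)
9^64 ≡ 1625^2 = 2640625 ≡ 1156 (mod 2923)
9^128 ≡ 1156^2 = 1336336 ≡ 525 (mod 2923)
9^256 ≡ 525^2 = 275625 ≡ 863 (mod 2923)
9^512 ≡ 863^2 = 744769 ≡ 2327 (mod 2923)
9^1024 ≡ 2327^2 = 5414929 ≡ 1533 (mod 2923)
9^2048 ≡ 1533^2 = 2350089 ≡ 2920 (mod 2923)
2922 = 2048 + 512 + 256 + 64 + 32 + 8 + 2 in binary powers of 2.
So 9^2922 ≡ 2920 · 2327 · 863 · 1156 · 1625 · 2623 · 81 ≡ 417 (mod 2923).
Since 417 ≠ 1, base 9 is a Fermat witness: 2923 is composite.

417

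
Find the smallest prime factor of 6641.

29

6641 is odd.
Digit sum 17, not divisible by 3.
Ends in 1: not divisible by 5.
7: 6641 = 7·948 + 5
11: 6641 = 11·603 + 8
13: 6641 = 13·510 + 11
17: 6641 = 17·390 + 11
19: 6641 = 19·349 + 10
23: 6641 = 23·288 + 17
29: 6641 = 29·229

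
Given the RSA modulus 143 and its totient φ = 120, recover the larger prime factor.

φ(n) = (p−1)(q−1) = n − (p+q) + 1, so p + q = 143 − 120 + 1 = 24.
p and q are the roots of t² − 24t + 143 = 0.
Discriminant: 24² − 4·143 = 576 − 572 = 4; √4 = 2.
q = (24 − 2)/2 = 11, p = (24 + 2)/2 = 13.
Check: 11 · 13 = 143.

13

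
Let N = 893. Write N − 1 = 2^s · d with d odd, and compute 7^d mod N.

893 − 1 = 892 = 2^2 · 223, so d = 223.
7^1 ≡ 7 (mod 893)
7^2 ≡ 7^2 = 49 ≡ 49 (mod 893)
7^4 ≡ 49^2 = 2401 ≡ 615 (mod 893)
7^8 ≡ 615^2 = 378225 ≡ 486 (mod 893)
7^16 ≡ 486^2 = 236196 ≡ 444 (mod 893)
7^32 ≡ 444^2 = 197136 ≡ 676 (mod 893)
7^64 ≡ 676^2 = 456976 ≡ 653 (mod 893)
7^128 ≡ 653^2 = 426409 ≡ 448 (mod 893)
223 = 128 + 64 + 16 + 8 + 4 + 2 + 1 in binary powers of 2.
So 7^223 ≡ 448 · 653 · 444 · 486 · 615 · 49 · 7 ≡ 444 (mod 893).
Squaring chain: 444 → 676; never reaches −1, so base 7 is a Miller–Rabin witness that 893 is composite.

444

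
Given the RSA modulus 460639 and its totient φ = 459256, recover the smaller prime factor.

φ(n) = (p−1)(q−1) = n − (p+q) + 1, so p + q = 460639 − 459256 + 1 = 1384.
p and q are the roots of t² − 1384t + 460639 = 0.
Discriminant: 1384² − 4·460639 = 1915456 − 1842556 = 72900; √72900 = 270.
q = (1384 − 270)/2 = 557, p = (1384 + 270)/2 = 827.
Check: 557 · 827 = 460639.

557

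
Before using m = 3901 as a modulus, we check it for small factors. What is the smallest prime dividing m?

3901 is odd.
Digit sum 13, not divisible by 3.
Ends in 1: not divisible by 5.
7: 3901 = 7·557 + 2
11: 3901 = 11·354 + 7
13: 3901 = 13·300 + 1
17: 3901 = 17·229 + 8
19: 3901 = 19·205 + 6
23: 3901 = 23·169 + 14
29: 3901 = 29·134 + 15
31: 3901 = 31·125 + 26
37: 3901 = 37·105 + 16
41: 3901 = 41·95 + 6
43: 3901 = 43·90 + 31
47: 3901 = 47·83

47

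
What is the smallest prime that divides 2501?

2501 is odd.
Digit sum 8, not divisible by 3.
Ends in 1: not divisible by 5.
7: 2501 = 7·357 + 2
11: 2501 = 11·227 + 4
13: 2501 = 13·192 + 5
17: 2501 = 17·147 + 2
19: 2501 = 19·131 + 12
23: 2501 = 23·108 + 17
29: 2501 = 29·86 + 7
31: 2501 = 31·80 + 21
37: 2501 = 37·67 + 22
41: 2501 = 41·61

41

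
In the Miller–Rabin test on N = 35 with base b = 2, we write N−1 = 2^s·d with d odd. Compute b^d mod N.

35 − 1 = 34 = 2^1 · 17, so d = 17.
2^1 ≡ 2 (mod 35)
2^2 ≡ 2^2 = 4 ≡ 4 (mod 35)
2^4 ≡ 4^2 = 16 ≡ 16 (mod 35)
2^8 ≡ 16^2 = 256 ≡ 11 (mod 35)
2^16 ≡ 11^2 = 121 ≡ 16 (mod 35)
17 = 16 + 1 in binary powers of 2.
So 2^17 ≡ 16 · 2 ≡ 32 (mod 35).
Squaring chain: 32; never reaches −1, so base 2 is a Miller–Rabin witness that 35 is composite.

32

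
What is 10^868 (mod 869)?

10^1 ≡ 10 (mod 869)
10^2 ≡ 10^2 = 100 ≡ 100 (mod 869)
10^4 ≡ 100^2 = 10000 ≡ 441 (mod 869)
10^8 ≡ 441^2 = 194481 ≡ 694 (mod 869)
10^16 ≡ 694^2 = 481636 ≡ 210 (mod 869)
10^32 ≡ 210^2 = 44100 ≡ 650 (mod 869)
10^64 ≡ 650^2 = 422500 ≡ 166 (mod 869)
10^128 ≡ 166^2 = 27556 ≡ 617 (mod 869)
10^256 ≡ 617^2 = 380689 ≡ 67 (mod 869)
10^512 ≡ 67^2 = 4489 ≡ 144 (mod 869)
868 = 512 + 256 + 64 + 32 + 4 in binary powers of 2.
So 10^868 ≡ 144 · 67 · 166 · 650 · 441 ≡ 749 (mod 869).
Since 749 ≠ 1, base 10 is a Fermat witness: 869 is composite.

749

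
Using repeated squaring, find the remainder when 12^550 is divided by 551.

12^1 ≡ 12 (mod 551)
12^2 ≡ 12^2 = 144 ≡ 144 (mod 551)
12^4 ≡ 144^2 = 20736 ≡ 349 (mod 551)
12^8 ≡ 349^2 = 121801 ≡ 30 (mod 551)
12^16 ≡ 30^2 = 900 ≡ 349 (mod 551)
12^32 ≡ 349^2 = 121801 ≡ 30 (mod 551)
12^64 ≡ 30^2 = 900 ≡ 349 (mod 551)
12^128 ≡ 349^2 = 121801 ≡ 30 (mod 551)
12^256 ≡ 30^2 = 900 ≡ 349 (mod 551)
12^512 ≡ 349^2 = 121801 ≡ 30 (mod 551)
550 = 512 + 32 + 4 + 2 in binary powers of 2.
So 12^550 ≡ 30 · 30 · 349 · 144 ≡ 463 (mod 551).
Since 463 ≠ 1, base 12 is a Fermat witness: 551 is composite.

463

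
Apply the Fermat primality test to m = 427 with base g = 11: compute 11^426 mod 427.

11^1 ≡ 11 (mod 427)
11^2 ≡ 11^2 = 121 ≡ 121 (mod 427)
11^4 ≡ 121^2 = 14641 ≡ 123 (mod 427)
11^8 ≡ 123^2 = 15129 ≡ 184 (mod 427)
11^16 ≡ 184^2 = 33856 ≡ 123 (mod 427)
11^32 ≡ 123^2 = 15129 ≡ 184 (mod 427)
11^64 ≡ 184^2 = 33856 ≡ 123 (mod 427)
11^128 ≡ 123^2 = 15129 ≡ 184 (mod 427)
11^256 ≡ 184^2 = 33856 ≡ 123 (mod 427)
426 = 256 + 128 + 32 + 8 + 2 in binary powers of 2.
So 11^426 ≡ 123 · 184 · 184 · 184 · 121 ≡ 365 (mod 427).
Since 365 ≠ 1, base 11 is a Fermat witness: 427 is composite.

365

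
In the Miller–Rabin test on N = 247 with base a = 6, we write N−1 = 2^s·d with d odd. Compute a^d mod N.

125

247 − 1 = 246 = 2^1 · 123, so d = 123.
6^1 ≡ 6 (mod 247)
6^2 ≡ 6^2 = 36 ≡ 36 (mod 247)
6^4 ≡ 36^2 = 1296 ≡ 61 (mod 247)
6^8 ≡ 61^2 = 3721 ≡ 16 (mod 247)
6^16 ≡ 16^2 = 256 ≡ 9 (mod 247)
6^32 ≡ 9^2 = 81 ≡ 81 (mod 247)
6^64 ≡ 81^2 = 6561 ≡ 139 (mod 247)
123 = 64 + 32 + 16 + 8 + 2 + 1 in binary powers of 2.
So 6^123 ≡ 139 · 81 · 9 · 16 · 36 · 6 ≡ 125 (mod 247).
Squaring chain: 125; never reaches −1, so base 6 is a Miller–Rabin witness that 247 is composite.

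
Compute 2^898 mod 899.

2^1 ≡ 2 (mod 899)
2^2 ≡ 2^2 = 4 ≡ 4 (mod 899)
2^4 ≡ 4^2 = 16 ≡ 16 (mod 899)
2^8 ≡ 16^2 = 256 ≡ 256 (mod 899)
2^16 ≡ 256^2 = 65536 ≡ 808 (mod 899)
2^32 ≡ 808^2 = 652864 ≡ 190 (mod 899)
2^64 ≡ 190^2 = 36100 ≡ 140 (mod 899)
2^128 ≡ 140^2 = 19600 ≡ 721 (mod 899)
2^256 ≡ 721^2 = 519841 ≡ 219 (mod 899)
2^512 ≡ 219^2 = 47961 ≡ 314 (mod 899)
898 = 512 + 256 + 128 + 2 in binary powers of 2.
So 2^898 ≡ 314 · 219 · 721 · 4 ≡ 845 (mod 899).
Since 845 ≠ 1, base 2 is a Fermat witness: 899 is composite.

845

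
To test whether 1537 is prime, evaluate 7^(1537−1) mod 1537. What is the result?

7^1 ≡ 7 (mod 1537)
7^2 ≡ 7^2 = 49 ≡ 49 (mod 1537)
7^4 ≡ 49^2 = 2401 ≡ 864 (mod 1537)
7^8 ≡ 864^2 = 746496 ≡ 1051 (mod 1537)
7^16 ≡ 1051^2 = 1104601 ≡ 1035 (mod 1537)
7^32 ≡ 1035^2 = 1071225 ≡ 1473 (mod 1537)
7^64 ≡ 1473^2 = 2169729 ≡ 1022 (mod 1537)
7^128 ≡ 1022^2 = 1044484 ≡ 861 (mod 1537)
7^256 ≡ 861^2 = 741321 ≡ 487 (mod 1537)
7^512 ≡ 487^2 = 237169 ≡ 471 (mod 1537)
7^1024 ≡ 471^2 = 221841 ≡ 513 (mod 1537)
1536 = 1024 + 512 in binary powers of 2.
So 7^1536 ≡ 513 · 471 ≡ 314 (mod 1537).
Since 314 ≠ 1, base 7 is a Fermat witness: 1537 is composite.

314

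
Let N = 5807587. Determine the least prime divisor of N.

71

5807587 is odd.
Digit sum 40, not divisible by 3.
Ends in 7: not divisible by 5.
7: 5807587 = 7·829655 + 2
11: 5807587 = 11·527962 + 5
13: 5807587 = 13·446737 + 6
17: 5807587 = 17·341622 + 13
19: 5807587 = 19·305662 + 9
23: 5807587 = 23·252503 + 18
29: 5807587 = 29·200261 + 18
31: 5807587 = 31·187341 + 16
37: 5807587 = 37·156961 + 30
41: 5807587 = 41·141648 + 19
43: 5807587 = 43·135060 + 7
47: 5807587 = 47·123565 + 32
53: 5807587 = 53·109577 + 6
59: 5807587 = 59·98433 + 40
61: 5807587 = 61·95206 + 21
67: 5807587 = 67·86680 + 27
71: 5807587 = 71·81797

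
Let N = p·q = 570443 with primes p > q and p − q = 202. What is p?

863

Since p = q + 202, we have 570443 = q(q + 202), so q² + 202q − 570443 = 0.
Discriminant: 202² + 4·570443 = 40804 + 2281772 = 2322576; √2322576 = 1524.
q = (−202 + 1524)/2 = 661, and p = q + 202 = 863.
Check: 661 · 863 = 570443.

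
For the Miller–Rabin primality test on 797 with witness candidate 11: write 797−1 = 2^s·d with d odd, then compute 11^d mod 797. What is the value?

797 − 1 = 796 = 2^2 · 199, so d = 199.
11^1 ≡ 11 (mod 797)
11^2 ≡ 11^2 = 121 ≡ 121 (mod 797)
11^4 ≡ 121^2 = 14641 ≡ 295 (mod 797)
11^8 ≡ 295^2 = 87025 ≡ 152 (mod 797)
11^16 ≡ 152^2 = 23104 ≡ 788 (mod 797)
11^32 ≡ 788^2 = 620944 ≡ 81 (mod 797)
11^64 ≡ 81^2 = 6561 ≡ 185 (mod 797)
11^128 ≡ 185^2 = 34225 ≡ 751 (mod 797)
199 = 128 + 64 + 4 + 2 + 1 in binary powers of 2.
So 11^199 ≡ 751 · 185 · 295 · 121 · 11 ≡ 1 (mod 797).
Since 11^d ≡ 1 (mod 797), base 11 does not prove 797 composite.

1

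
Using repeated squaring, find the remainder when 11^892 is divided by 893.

410

11^1 ≡ 11 (mod 893)
11^2 ≡ 11^2 = 121 ≡ 121 (mod 893)
11^4 ≡ 121^2 = 14641 ≡ 353 (mod 893)
11^8 ≡ 353^2 = 124609 ≡ 482 (mod 893)
11^16 ≡ 482^2 = 232324 ≡ 144 (mod 893)
11^32 ≡ 144^2 = 20736 ≡ 197 (mod 893)
11^64 ≡ 197^2 = 38809 ≡ 410 (mod 893)
11^128 ≡ 410^2 = 168100 ≡ 216 (mod 893)
11^256 ≡ 216^2 = 46656 ≡ 220 (mod 893)
11^512 ≡ 220^2 = 48400 ≡ 178 (mod 893)
892 = 512 + 256 + 64 + 32 + 16 + 8 + 4 in binary powers of 2.
So 11^892 ≡ 178 · 220 · 410 · 197 · 144 · 482 · 353 ≡ 410 (mod 893).
Since 410 ≠ 1, base 11 is a Fermat witness: 893 is composite.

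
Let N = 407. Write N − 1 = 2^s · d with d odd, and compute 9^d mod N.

407 − 1 = 406 = 2^1 · 203, so d = 203.
9^1 ≡ 9 (mod 407)
9^2 ≡ 9^2 = 81 ≡ 81 (mod 407)
9^4 ≡ 81^2 = 6561 ≡ 49 (mod 407)
9^8 ≡ 49^2 = 2401 ≡ 366 (mod 407)
9^16 ≡ 366^2 = 133956 ≡ 53 (mod 407)
9^32 ≡ 53^2 = 2809 ≡ 367 (mod 407)
9^64 ≡ 367^2 = 134689 ≡ 379 (mod 407)
9^128 ≡ 379^2 = 143641 ≡ 377 (mod 407)
203 = 128 + 64 + 8 + 2 + 1 in binary powers of 2.
So 9^203 ≡ 377 · 379 · 366 · 81 · 9 ≡ 256 (mod 407).
Squaring chain: 256; never reaches −1, so base 9 is a Miller–Rabin witness that 407 is composite.

256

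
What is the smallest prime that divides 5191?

29

5191 is odd.
Digit sum 16, not divisible by 3.
Ends in 1: not divisible by 5.
7: 5191 = 7·741 + 4
11: 5191 = 11·471 + 10
13: 5191 = 13·399 + 4
17: 5191 = 17·305 + 6
19: 5191 = 19·273 + 4
23: 5191 = 23·225 + 16
29: 5191 = 29·179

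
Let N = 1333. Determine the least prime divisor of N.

1333 is odd.
Digit sum 10, not divisible by 3.
Ends in 3: not divisible by 5.
7: 1333 = 7·190 + 3
11: 1333 = 11·121 + 2
13: 1333 = 13·102 + 7
17: 1333 = 17·78 + 7
19: 1333 = 19·70 + 3
23: 1333 = 23·57 + 22
29: 1333 = 29·45 + 28
31: 1333 = 31·43

31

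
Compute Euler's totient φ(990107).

959400

Factor: 990107 = 79 · 83 · 151.
φ(990107) = (79−1) · (83−1) · (151−1) = 78 · 82 · 150 = 959400.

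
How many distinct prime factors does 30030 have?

30030 = 2 · 15015
15015 = 3 · 5005
5005 = 5 · 1001
1001 = 7 · 143
143 = 11 · 13
30030 = 2 · 3 · 5 · 7 · 11 · 13, which has 6 distinct prime factors.

6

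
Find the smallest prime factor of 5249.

29

5249 is odd.
Digit sum 20, not divisible by 3.
Ends in 9: not divisible by 5.
7: 5249 = 7·749 + 6
11: 5249 = 11·477 + 2
13: 5249 = 13·403 + 10
17: 5249 = 17·308 + 13
19: 5249 = 19·276 + 5
23: 5249 = 23·228 + 5
29: 5249 = 29·181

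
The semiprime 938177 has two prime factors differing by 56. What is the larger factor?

Since p = q + 56, we have 938177 = q(q + 56), so q² + 56q − 938177 = 0.
Discriminant: 56² + 4·938177 = 3136 + 3752708 = 3755844; √3755844 = 1938.
q = (−56 + 1938)/2 = 941, and p = q + 56 = 997.
Check: 941 · 997 = 938177.

997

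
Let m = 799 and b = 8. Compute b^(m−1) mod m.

8^1 ≡ 8 (mod 799)
8^2 ≡ 8^2 = 64 ≡ 64 (mod 799)
8^4 ≡ 64^2 = 4096 ≡ 101 (mod 799)
8^8 ≡ 101^2 = 10201 ≡ 613 (mod 799)
8^16 ≡ 613^2 = 375769 ≡ 239 (mod 799)
8^32 ≡ 239^2 = 57121 ≡ 392 (mod 799)
8^64 ≡ 392^2 = 153664 ≡ 256 (mod 799)
8^128 ≡ 256^2 = 65536 ≡ 18 (mod 799)
8^256 ≡ 18^2 = 324 ≡ 324 (mod 799)
8^512 ≡ 324^2 = 104976 ≡ 307 (mod 799)
798 = 512 + 256 + 16 + 8 + 4 + 2 in binary powers of 2.
So 8^798 ≡ 307 · 324 · 239 · 613 · 101 · 64 ≡ 4 (mod 799).
Since 4 ≠ 1, base 8 is a Fermat witness: 799 is composite.

4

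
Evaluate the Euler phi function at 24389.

23548

Factor: 24389 = 29^3.
φ(24389) = 29^2·(29−1) = 23548.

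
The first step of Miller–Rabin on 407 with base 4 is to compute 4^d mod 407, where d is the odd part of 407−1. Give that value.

284

407 − 1 = 406 = 2^1 · 203, so d = 203.
4^1 ≡ 4 (mod 407)
4^2 ≡ 4^2 = 16 ≡ 16 (mod 407)
4^4 ≡ 16^2 = 256 ≡ 256 (mod 407)
4^8 ≡ 256^2 = 65536 ≡ 9 (mod 407)
4^16 ≡ 9^2 = 81 ≡ 81 (mod 407)
4^32 ≡ 81^2 = 6561 ≡ 49 (mod 407)
4^64 ≡ 49^2 = 2401 ≡ 366 (mod 407)
4^128 ≡ 366^2 = 133956 ≡ 53 (mod 407)
203 = 128 + 64 + 8 + 2 + 1 in binary powers of 2.
So 4^203 ≡ 53 · 366 · 9 · 16 · 4 ≡ 284 (mod 407).
Squaring chain: 284; never reaches −1, so base 4 is a Miller–Rabin witness that 407 is composite.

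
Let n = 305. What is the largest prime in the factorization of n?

305 = 5 · 61
61 is prime.
So 305 = 5 · 61; the largest prime factor is 61.

61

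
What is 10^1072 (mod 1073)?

750

10^1 ≡ 10 (mod 1073)
10^2 ≡ 10^2 = 100 ≡ 100 (mod 1073)
10^4 ≡ 100^2 = 10000 ≡ 343 (mod 1073)
10^8 ≡ 343^2 = 117649 ≡ 692 (mod 1073)
10^16 ≡ 692^2 = 478864 ≡ 306 (mod 1073)
10^32 ≡ 306^2 = 93636 ≡ 285 (mod 1073)
10^64 ≡ 285^2 = 81225 ≡ 750 (mod 1073)
10^128 ≡ 750^2 = 562500 ≡ 248 (mod 1073)
10^256 ≡ 248^2 = 61504 ≡ 343 (mod 1073)
10^512 ≡ 343^2 = 117649 ≡ 692 (mod 1073)
10^1024 ≡ 692^2 = 478864 ≡ 306 (mod 1073)
1072 = 1024 + 32 + 16 in binary powers of 2.
So 10^1072 ≡ 306 · 285 · 306 ≡ 750 (mod 1073).
Since 750 ≠ 1, base 10 is a Fermat witness: 1073 is composite.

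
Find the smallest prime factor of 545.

545 is odd.
Digit sum 14, not divisible by 3.
Ends in 5: divisible by 5.

5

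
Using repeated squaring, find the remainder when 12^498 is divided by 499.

1

12^1 ≡ 12 (mod 499)
12^2 ≡ 12^2 = 144 ≡ 144 (mod 499)
12^4 ≡ 144^2 = 20736 ≡ 277 (mod 499)
12^8 ≡ 277^2 = 76729 ≡ 382 (mod 499)
12^16 ≡ 382^2 = 145924 ≡ 216 (mod 499)
12^32 ≡ 216^2 = 46656 ≡ 249 (mod 499)
12^64 ≡ 249^2 = 62001 ≡ 125 (mod 499)
12^128 ≡ 125^2 = 15625 ≡ 156 (mod 499)
12^256 ≡ 156^2 = 24336 ≡ 384 (mod 499)
498 = 256 + 128 + 64 + 32 + 16 + 2 in binary powers of 2.
So 12^498 ≡ 384 · 156 · 125 · 249 · 216 · 144 ≡ 1 (mod 499).
Since the result is 1, base 12 gives no evidence that 499 is composite.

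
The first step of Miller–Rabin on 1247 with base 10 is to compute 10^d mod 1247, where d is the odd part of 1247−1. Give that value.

1247 − 1 = 1246 = 2^1 · 623, so d = 623.
10^1 ≡ 10 (mod 1247)
10^2 ≡ 10^2 = 100 ≡ 100 (mod 1247)
10^4 ≡ 100^2 = 10000 ≡ 24 (mod 1247)
10^8 ≡ 24^2 = 576 ≡ 576 (mod 1247)
10^16 ≡ 576^2 = 331776 ≡ 74 (mod 1247)
10^32 ≡ 74^2 = 5476 ≡ 488 (mod 1247)
10^64 ≡ 488^2 = 238144 ≡ 1214 (mod 1247)
10^128 ≡ 1214^2 = 1473796 ≡ 1089 (mod 1247)
10^256 ≡ 1089^2 = 1185921 ≡ 24 (mod 1247)
10^512 ≡ 24^2 = 576 ≡ 576 (mod 1247)
623 = 512 + 64 + 32 + 8 + 4 + 2 + 1 in binary powers of 2.
So 10^623 ≡ 576 · 1214 · 488 · 576 · 24 · 100 · 10 ≡ 423 (mod 1247).
Squaring chain: 423; never reaches −1, so base 10 is a Miller–Rabin witness that 1247 is composite.

423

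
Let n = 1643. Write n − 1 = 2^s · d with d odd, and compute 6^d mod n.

1643 − 1 = 1642 = 2^1 · 821, so d = 821.
6^1 ≡ 6 (mod 1643)
6^2 ≡ 6^2 = 36 ≡ 36 (mod 1643)
6^4 ≡ 36^2 = 1296 ≡ 1296 (mod 1643)
6^8 ≡ 1296^2 = 1679616 ≡ 470 (mod 1643)
6^16 ≡ 470^2 = 220900 ≡ 738 (mod 1643)
6^32 ≡ 738^2 = 544644 ≡ 811 (mod 1643)
6^64 ≡ 811^2 = 657721 ≡ 521 (mod 1643)
6^128 ≡ 521^2 = 271441 ≡ 346 (mod 1643)
6^256 ≡ 346^2 = 119716 ≡ 1420 (mod 1643)
6^512 ≡ 1420^2 = 2016400 ≡ 439 (mod 1643)
821 = 512 + 256 + 32 + 16 + 4 + 1 in binary powers of 2.
So 6^821 ≡ 439 · 1420 · 811 · 738 · 1296 · 6 ≡ 1607 (mod 1643).
Squaring chain: 1607; never reaches −1, so base 6 is a Miller–Rabin witness that 1643 is composite.

1607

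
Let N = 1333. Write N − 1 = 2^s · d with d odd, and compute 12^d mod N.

457

1333 − 1 = 1332 = 2^2 · 333, so d = 333.
12^1 ≡ 12 (mod 1333)
12^2 ≡ 12^2 = 144 ≡ 144 (mod 1333)
12^4 ≡ 144^2 = 20736 ≡ 741 (mod 1333)
12^8 ≡ 741^2 = 549081 ≡ 1218 (mod 1333)
12^16 ≡ 1218^2 = 1483524 ≡ 1228 (mod 1333)
12^32 ≡ 1228^2 = 1507984 ≡ 361 (mod 1333)
12^64 ≡ 361^2 = 130321 ≡ 1020 (mod 1333)
12^128 ≡ 1020^2 = 1040400 ≡ 660 (mod 1333)
12^256 ≡ 660^2 = 435600 ≡ 1042 (mod 1333)
333 = 256 + 64 + 8 + 4 + 1 in binary powers of 2.
So 12^333 ≡ 1042 · 1020 · 1218 · 741 · 12 ≡ 457 (mod 1333).
Squaring chain: 457 → 901; never reaches −1, so base 12 is a Miller–Rabin witness that 1333 is composite.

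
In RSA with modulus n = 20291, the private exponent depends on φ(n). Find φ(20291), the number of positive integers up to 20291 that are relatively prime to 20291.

Factor: 20291 = 103 · 197.
φ(20291) = (103−1) · (197−1) = 102 · 196 = 19992.

19992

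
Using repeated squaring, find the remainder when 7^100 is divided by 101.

7^1 ≡ 7 (mod 101)
7^2 ≡ 7^2 = 49 ≡ 49 (mod 101)
7^4 ≡ 49^2 = 2401 ≡ 78 (mod 101)
7^8 ≡ 78^2 = 6084 ≡ 24 (mod 101)
7^16 ≡ 24^2 = 576 ≡ 71 (mod 101)
7^32 ≡ 71^2 = 5041 ≡ 92 (mod 101)
7^64 ≡ 92^2 = 8464 ≡ 81 (mod 101)
100 = 64 + 32 + 4 in binary powers of 2.
So 7^100 ≡ 81 · 92 · 78 ≡ 1 (mod 101).
Since the result is 1, base 7 gives no evidence that 101 is composite.

1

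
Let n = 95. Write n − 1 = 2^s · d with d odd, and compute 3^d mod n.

67

95 − 1 = 94 = 2^1 · 47, so d = 47.
3^1 ≡ 3 (mod 95)
3^2 ≡ 3^2 = 9 ≡ 9 (mod 95)
3^4 ≡ 9^2 = 81 ≡ 81 (mod 95)
3^8 ≡ 81^2 = 6561 ≡ 6 (mod 95)
3^16 ≡ 6^2 = 36 ≡ 36 (mod 95)
3^32 ≡ 36^2 = 1296 ≡ 61 (mod 95)
47 = 32 + 8 + 4 + 2 + 1 in binary powers of 2.
So 3^47 ≡ 61 · 6 · 81 · 9 · 3 ≡ 67 (mod 95).
Squaring chain: 67; never reaches −1, so base 3 is a Miller–Rabin witness that 95 is composite.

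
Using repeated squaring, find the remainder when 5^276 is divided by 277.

1

5^1 ≡ 5 (mod 277)
5^2 ≡ 5^2 = 25 ≡ 25 (mod 277)
5^4 ≡ 25^2 = 625 ≡ 71 (mod 277)
5^8 ≡ 71^2 = 5041 ≡ 55 (mod 277)
5^16 ≡ 55^2 = 3025 ≡ 255 (mod 277)
5^32 ≡ 255^2 = 65025 ≡ 207 (mod 277)
5^64 ≡ 207^2 = 42849 ≡ 191 (mod 277)
5^128 ≡ 191^2 = 36481 ≡ 194 (mod 277)
5^256 ≡ 194^2 = 37636 ≡ 241 (mod 277)
276 = 256 + 16 + 4 in binary powers of 2.
So 5^276 ≡ 241 · 255 · 71 ≡ 1 (mod 277).
Since the result is 1, base 5 gives no evidence that 277 is composite.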